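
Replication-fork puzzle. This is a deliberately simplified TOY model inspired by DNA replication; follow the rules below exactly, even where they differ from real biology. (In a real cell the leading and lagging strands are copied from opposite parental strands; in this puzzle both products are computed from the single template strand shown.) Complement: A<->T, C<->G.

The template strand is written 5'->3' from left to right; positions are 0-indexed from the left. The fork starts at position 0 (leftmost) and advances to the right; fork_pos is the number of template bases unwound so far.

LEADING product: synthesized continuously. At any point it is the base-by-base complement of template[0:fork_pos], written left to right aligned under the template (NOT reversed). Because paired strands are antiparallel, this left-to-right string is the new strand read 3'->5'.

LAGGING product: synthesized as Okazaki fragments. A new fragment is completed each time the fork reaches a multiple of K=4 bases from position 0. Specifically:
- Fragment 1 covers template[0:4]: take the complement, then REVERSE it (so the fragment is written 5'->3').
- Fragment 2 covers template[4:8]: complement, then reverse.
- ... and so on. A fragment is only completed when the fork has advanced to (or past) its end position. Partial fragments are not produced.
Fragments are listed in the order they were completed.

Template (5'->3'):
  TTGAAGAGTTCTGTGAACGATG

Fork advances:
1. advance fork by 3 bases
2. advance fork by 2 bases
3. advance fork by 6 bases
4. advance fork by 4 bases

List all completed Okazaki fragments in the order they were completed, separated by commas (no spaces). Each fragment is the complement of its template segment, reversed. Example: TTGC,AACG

Step 1: advance 3 -> fork_pos = 0 + 3 = 3. Next multiple of 4 is 4 (not reached); still 0 fragment(s).
Step 2: advance 2 -> fork_pos = 3 + 2 = 5. Reached multiple(s) of 4: 4 -> fragment 1 completed (1 total).
Step 3: advance 6 -> fork_pos = 5 + 6 = 11. Reached multiple(s) of 4: 8 -> fragment 2 completed (2 total).
Step 4: advance 4 -> fork_pos = 11 + 4 = 15. Reached multiple(s) of 4: 12 -> fragment 3 completed (3 total).
Final fork_pos = 15, so 3 fragment(s) are complete. Build each: template segment -> complement -> reverse.
Fragment 1: template[0:4] = TTGA -> complement AACT -> reversed TCAA
Fragment 2: template[4:8] = AGAG -> complement TCTC -> reversed CTCT
Fragment 3: template[8:12] = TTCT -> complement AAGA -> reversed AGAA

Answer: TCAA,CTCT,AGAA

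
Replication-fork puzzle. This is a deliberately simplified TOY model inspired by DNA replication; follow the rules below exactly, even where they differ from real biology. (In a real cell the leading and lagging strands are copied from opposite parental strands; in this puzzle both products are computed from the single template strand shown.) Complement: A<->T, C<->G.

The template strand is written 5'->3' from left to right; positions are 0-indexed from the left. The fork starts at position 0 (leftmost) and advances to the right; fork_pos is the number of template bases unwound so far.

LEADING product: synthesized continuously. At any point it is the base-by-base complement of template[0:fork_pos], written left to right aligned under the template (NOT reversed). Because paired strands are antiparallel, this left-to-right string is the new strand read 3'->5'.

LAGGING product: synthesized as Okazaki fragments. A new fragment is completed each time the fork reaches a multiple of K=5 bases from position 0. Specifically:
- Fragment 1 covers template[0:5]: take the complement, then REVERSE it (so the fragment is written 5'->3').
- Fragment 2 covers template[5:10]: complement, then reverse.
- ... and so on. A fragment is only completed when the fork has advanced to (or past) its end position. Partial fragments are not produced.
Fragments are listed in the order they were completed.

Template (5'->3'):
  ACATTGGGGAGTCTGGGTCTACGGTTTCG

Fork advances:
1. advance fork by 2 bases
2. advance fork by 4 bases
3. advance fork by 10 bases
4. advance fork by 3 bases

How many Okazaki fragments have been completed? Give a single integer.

Answer: 3

Derivation:
Step 1: advance 2 -> fork_pos = 0 + 2 = 2. Next multiple of 5 is 5 (not reached); still 0 fragment(s).
Step 2: advance 4 -> fork_pos = 2 + 4 = 6. Reached multiple(s) of 5: 5 -> fragment 1 completed (1 total).
Step 3: advance 10 -> fork_pos = 6 + 10 = 16. Reached multiple(s) of 5: 10, 15 -> fragments 2-3 completed (3 total).
Step 4: advance 3 -> fork_pos = 16 + 3 = 19. Next multiple of 5 is 20 (not reached); still 3 fragment(s).
Check: final fork_pos = 19; the multiples of 5 that are <= 19 are 5..15 -> 19 // 5 = 3 completed fragment(s).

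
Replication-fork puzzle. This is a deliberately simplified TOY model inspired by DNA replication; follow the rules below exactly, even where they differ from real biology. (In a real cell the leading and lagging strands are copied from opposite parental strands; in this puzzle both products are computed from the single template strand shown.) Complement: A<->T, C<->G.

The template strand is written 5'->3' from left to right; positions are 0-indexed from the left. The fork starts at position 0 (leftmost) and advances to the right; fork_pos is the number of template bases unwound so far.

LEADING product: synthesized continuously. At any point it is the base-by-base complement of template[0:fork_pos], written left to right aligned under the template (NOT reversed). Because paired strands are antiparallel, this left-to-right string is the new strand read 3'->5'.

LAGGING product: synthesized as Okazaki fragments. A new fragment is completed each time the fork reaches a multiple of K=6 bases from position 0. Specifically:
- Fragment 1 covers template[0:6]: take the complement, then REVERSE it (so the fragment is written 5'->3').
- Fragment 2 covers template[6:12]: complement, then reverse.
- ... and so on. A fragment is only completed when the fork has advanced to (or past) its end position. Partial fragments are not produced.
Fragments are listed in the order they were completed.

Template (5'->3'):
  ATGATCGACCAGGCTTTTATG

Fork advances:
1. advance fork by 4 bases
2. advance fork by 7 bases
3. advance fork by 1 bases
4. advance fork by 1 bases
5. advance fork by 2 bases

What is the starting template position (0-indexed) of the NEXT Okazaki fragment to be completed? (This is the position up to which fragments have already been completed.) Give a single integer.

Step 1: advance 4 -> fork_pos = 0 + 4 = 4. Next multiple of 6 is 6 (not reached); still 0 fragment(s).
Step 2: advance 7 -> fork_pos = 4 + 7 = 11. Reached multiple(s) of 6: 6 -> fragment 1 completed (1 total).
Step 3: advance 1 -> fork_pos = 11 + 1 = 12. Reached multiple(s) of 6: 12 -> fragment 2 completed (2 total).
Step 4: advance 1 -> fork_pos = 12 + 1 = 13. Next multiple of 6 is 18 (not reached); still 2 fragment(s).
Step 5: advance 2 -> fork_pos = 13 + 2 = 15. Next multiple of 6 is 18 (not reached); still 2 fragment(s).
2 fragment(s) completed, covering template[0:12] (2 x 6 = 12). The next fragment, fragment 3, covers template[12:18], so it starts at position 12.

Answer: 12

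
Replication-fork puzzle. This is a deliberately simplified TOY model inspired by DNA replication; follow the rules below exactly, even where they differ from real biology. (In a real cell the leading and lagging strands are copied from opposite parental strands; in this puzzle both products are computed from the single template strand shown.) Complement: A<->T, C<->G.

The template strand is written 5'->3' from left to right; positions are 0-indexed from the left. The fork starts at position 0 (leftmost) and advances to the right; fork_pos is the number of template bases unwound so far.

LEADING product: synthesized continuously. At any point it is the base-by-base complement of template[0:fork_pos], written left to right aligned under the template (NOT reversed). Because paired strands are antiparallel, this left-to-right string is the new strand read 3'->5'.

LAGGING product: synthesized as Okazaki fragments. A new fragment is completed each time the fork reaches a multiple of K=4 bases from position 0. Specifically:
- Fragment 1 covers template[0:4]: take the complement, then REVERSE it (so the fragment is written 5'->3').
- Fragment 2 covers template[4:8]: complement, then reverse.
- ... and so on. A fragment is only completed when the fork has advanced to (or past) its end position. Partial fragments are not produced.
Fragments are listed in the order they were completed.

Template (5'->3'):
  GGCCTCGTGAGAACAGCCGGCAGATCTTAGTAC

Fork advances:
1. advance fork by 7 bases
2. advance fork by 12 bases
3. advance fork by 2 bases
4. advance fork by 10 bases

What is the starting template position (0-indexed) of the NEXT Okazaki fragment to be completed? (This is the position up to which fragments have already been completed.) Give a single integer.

Answer: 28

Derivation:
Step 1: advance 7 -> fork_pos = 0 + 7 = 7. Reached multiple(s) of 4: 4 -> fragment 1 completed (1 total).
Step 2: advance 12 -> fork_pos = 7 + 12 = 19. Reached multiple(s) of 4: 8, 12, 16 -> fragments 2-4 completed (4 total).
Step 3: advance 2 -> fork_pos = 19 + 2 = 21. Reached multiple(s) of 4: 20 -> fragment 5 completed (5 total).
Step 4: advance 10 -> fork_pos = 21 + 10 = 31. Reached multiple(s) of 4: 24, 28 -> fragments 6-7 completed (7 total).
7 fragment(s) completed, covering template[0:28] (7 x 4 = 28). The next fragment, fragment 8, covers template[28:32], so it starts at position 28.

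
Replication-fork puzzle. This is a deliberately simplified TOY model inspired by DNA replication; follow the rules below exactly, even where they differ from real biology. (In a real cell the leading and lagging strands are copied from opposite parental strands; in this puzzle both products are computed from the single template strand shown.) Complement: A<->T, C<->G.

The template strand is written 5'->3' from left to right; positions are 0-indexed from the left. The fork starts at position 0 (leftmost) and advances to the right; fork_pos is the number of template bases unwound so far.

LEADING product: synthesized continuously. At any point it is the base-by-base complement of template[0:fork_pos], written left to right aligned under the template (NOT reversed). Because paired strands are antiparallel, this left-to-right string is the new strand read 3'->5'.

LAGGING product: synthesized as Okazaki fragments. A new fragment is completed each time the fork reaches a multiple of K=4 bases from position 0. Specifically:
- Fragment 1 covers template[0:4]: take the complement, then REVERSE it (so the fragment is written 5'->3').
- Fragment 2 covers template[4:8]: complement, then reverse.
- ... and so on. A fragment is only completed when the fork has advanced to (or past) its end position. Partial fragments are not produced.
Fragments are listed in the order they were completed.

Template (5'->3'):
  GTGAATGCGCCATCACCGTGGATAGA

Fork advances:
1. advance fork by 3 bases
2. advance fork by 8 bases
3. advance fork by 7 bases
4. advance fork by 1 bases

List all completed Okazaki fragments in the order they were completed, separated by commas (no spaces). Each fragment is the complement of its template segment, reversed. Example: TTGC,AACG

Answer: TCAC,GCAT,TGGC,GTGA

Derivation:
Step 1: advance 3 -> fork_pos = 0 + 3 = 3. Next multiple of 4 is 4 (not reached); still 0 fragment(s).
Step 2: advance 8 -> fork_pos = 3 + 8 = 11. Reached multiple(s) of 4: 4, 8 -> fragments 1-2 completed (2 total).
Step 3: advance 7 -> fork_pos = 11 + 7 = 18. Reached multiple(s) of 4: 12, 16 -> fragments 3-4 completed (4 total).
Step 4: advance 1 -> fork_pos = 18 + 1 = 19. Next multiple of 4 is 20 (not reached); still 4 fragment(s).
Final fork_pos = 19, so 4 fragment(s) are complete. Build each: template segment -> complement -> reverse.
Fragment 1: template[0:4] = GTGA -> complement CACT -> reversed TCAC
Fragment 2: template[4:8] = ATGC -> complement TACG -> reversed GCAT
Fragment 3: template[8:12] = GCCA -> complement CGGT -> reversed TGGC
Fragment 4: template[12:16] = TCAC -> complement AGTG -> reversed GTGA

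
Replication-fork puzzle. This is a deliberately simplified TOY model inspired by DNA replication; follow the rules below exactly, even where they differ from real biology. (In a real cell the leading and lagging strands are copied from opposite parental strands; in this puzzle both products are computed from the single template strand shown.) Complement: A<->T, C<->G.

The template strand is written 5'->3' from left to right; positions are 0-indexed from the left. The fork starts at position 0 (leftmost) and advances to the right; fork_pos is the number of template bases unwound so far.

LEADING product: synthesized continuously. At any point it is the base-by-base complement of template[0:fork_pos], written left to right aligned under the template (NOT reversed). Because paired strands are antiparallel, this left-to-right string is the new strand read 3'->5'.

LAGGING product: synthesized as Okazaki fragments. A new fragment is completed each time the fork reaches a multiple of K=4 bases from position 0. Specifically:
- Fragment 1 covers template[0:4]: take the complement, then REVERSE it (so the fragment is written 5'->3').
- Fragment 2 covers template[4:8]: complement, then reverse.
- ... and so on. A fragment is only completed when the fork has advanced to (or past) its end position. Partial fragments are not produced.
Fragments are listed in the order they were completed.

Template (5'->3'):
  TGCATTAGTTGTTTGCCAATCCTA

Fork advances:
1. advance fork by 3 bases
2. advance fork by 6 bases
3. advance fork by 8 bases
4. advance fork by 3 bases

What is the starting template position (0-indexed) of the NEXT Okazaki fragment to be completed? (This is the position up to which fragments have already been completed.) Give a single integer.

Step 1: advance 3 -> fork_pos = 0 + 3 = 3. Next multiple of 4 is 4 (not reached); still 0 fragment(s).
Step 2: advance 6 -> fork_pos = 3 + 6 = 9. Reached multiple(s) of 4: 4, 8 -> fragments 1-2 completed (2 total).
Step 3: advance 8 -> fork_pos = 9 + 8 = 17. Reached multiple(s) of 4: 12, 16 -> fragments 3-4 completed (4 total).
Step 4: advance 3 -> fork_pos = 17 + 3 = 20. Reached multiple(s) of 4: 20 -> fragment 5 completed (5 total).
5 fragment(s) completed, covering template[0:20] (5 x 4 = 20). The next fragment, fragment 6, covers template[20:24], so it starts at position 20.

Answer: 20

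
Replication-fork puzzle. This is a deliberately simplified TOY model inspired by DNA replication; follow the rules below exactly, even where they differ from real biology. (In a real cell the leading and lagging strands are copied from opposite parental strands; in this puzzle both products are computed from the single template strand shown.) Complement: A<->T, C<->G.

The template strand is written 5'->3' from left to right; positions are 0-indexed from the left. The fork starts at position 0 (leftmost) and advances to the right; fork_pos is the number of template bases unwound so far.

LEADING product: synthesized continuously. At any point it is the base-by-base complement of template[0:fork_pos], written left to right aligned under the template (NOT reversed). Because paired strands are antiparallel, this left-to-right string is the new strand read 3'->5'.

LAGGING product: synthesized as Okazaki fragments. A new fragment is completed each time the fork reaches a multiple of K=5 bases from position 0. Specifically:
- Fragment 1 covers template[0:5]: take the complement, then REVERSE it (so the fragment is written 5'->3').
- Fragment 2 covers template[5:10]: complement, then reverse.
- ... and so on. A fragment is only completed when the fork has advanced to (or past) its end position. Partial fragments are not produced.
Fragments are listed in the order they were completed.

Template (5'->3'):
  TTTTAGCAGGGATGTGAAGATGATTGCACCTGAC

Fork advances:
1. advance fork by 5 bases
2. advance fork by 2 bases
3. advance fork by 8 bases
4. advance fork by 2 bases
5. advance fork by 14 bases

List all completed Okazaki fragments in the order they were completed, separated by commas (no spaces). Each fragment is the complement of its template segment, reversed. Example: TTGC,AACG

Answer: TAAAA,CCTGC,ACATC,TCTTC,AATCA,GGTGC

Derivation:
Step 1: advance 5 -> fork_pos = 0 + 5 = 5. Reached multiple(s) of 5: 5 -> fragment 1 completed (1 total).
Step 2: advance 2 -> fork_pos = 5 + 2 = 7. Next multiple of 5 is 10 (not reached); still 1 fragment(s).
Step 3: advance 8 -> fork_pos = 7 + 8 = 15. Reached multiple(s) of 5: 10, 15 -> fragments 2-3 completed (3 total).
Step 4: advance 2 -> fork_pos = 15 + 2 = 17. Next multiple of 5 is 20 (not reached); still 3 fragment(s).
Step 5: advance 14 -> fork_pos = 17 + 14 = 31. Reached multiple(s) of 5: 20, 25, 30 -> fragments 4-6 completed (6 total).
Final fork_pos = 31, so 6 fragment(s) are complete. Build each: template segment -> complement -> reverse.
Fragment 1: template[0:5] = TTTTA -> complement AAAAT -> reversed TAAAA
Fragment 2: template[5:10] = GCAGG -> complement CGTCC -> reversed CCTGC
Fragment 3: template[10:15] = GATGT -> complement CTACA -> reversed ACATC
Fragment 4: template[15:20] = GAAGA -> complement CTTCT -> reversed TCTTC
Fragment 5: template[20:25] = TGATT -> complement ACTAA -> reversed AATCA
Fragment 6: template[25:30] = GCACC -> complement CGTGG -> reversed GGTGC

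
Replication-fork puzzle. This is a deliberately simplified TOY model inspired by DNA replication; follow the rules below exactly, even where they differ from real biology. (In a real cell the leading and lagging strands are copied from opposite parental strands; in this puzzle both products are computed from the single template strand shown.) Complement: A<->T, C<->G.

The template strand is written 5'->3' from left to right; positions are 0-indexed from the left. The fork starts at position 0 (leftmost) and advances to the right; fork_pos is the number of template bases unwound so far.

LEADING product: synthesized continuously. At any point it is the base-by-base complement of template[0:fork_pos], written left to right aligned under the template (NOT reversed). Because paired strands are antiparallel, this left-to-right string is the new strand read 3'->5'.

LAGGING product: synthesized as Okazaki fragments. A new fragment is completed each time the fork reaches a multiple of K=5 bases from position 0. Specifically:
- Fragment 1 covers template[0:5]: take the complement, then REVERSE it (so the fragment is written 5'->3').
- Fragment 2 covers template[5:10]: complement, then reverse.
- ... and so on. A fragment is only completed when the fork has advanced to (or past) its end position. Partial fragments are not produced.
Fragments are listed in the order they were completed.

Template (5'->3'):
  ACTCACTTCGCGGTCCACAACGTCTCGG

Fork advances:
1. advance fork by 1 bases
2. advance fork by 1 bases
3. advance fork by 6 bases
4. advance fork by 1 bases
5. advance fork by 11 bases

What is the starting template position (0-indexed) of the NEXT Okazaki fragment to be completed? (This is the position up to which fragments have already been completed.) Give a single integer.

Step 1: advance 1 -> fork_pos = 0 + 1 = 1. Next multiple of 5 is 5 (not reached); still 0 fragment(s).
Step 2: advance 1 -> fork_pos = 1 + 1 = 2. Next multiple of 5 is 5 (not reached); still 0 fragment(s).
Step 3: advance 6 -> fork_pos = 2 + 6 = 8. Reached multiple(s) of 5: 5 -> fragment 1 completed (1 total).
Step 4: advance 1 -> fork_pos = 8 + 1 = 9. Next multiple of 5 is 10 (not reached); still 1 fragment(s).
Step 5: advance 11 -> fork_pos = 9 + 11 = 20. Reached multiple(s) of 5: 10, 15, 20 -> fragments 2-4 completed (4 total).
4 fragment(s) completed, covering template[0:20] (4 x 5 = 20). The next fragment, fragment 5, covers template[20:25], so it starts at position 20.

Answer: 20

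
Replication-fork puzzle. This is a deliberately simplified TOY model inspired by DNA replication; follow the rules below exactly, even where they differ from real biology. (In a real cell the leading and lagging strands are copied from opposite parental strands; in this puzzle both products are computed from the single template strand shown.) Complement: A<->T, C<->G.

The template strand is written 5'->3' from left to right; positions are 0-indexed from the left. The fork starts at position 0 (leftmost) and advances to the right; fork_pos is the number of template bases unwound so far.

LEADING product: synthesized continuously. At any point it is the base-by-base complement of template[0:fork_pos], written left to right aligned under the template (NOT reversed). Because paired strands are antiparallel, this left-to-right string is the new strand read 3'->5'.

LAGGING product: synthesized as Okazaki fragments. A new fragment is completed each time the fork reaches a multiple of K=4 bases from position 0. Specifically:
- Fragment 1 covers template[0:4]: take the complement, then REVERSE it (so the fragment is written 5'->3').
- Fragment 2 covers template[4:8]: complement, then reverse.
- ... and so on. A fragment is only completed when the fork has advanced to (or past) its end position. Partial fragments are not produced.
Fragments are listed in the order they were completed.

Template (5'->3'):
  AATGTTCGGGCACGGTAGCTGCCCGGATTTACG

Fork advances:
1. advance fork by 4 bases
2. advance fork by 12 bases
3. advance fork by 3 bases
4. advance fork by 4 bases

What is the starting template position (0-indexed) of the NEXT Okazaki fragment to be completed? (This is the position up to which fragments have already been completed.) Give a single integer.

Step 1: advance 4 -> fork_pos = 0 + 4 = 4. Reached multiple(s) of 4: 4 -> fragment 1 completed (1 total).
Step 2: advance 12 -> fork_pos = 4 + 12 = 16. Reached multiple(s) of 4: 8, 12, 16 -> fragments 2-4 completed (4 total).
Step 3: advance 3 -> fork_pos = 16 + 3 = 19. Next multiple of 4 is 20 (not reached); still 4 fragment(s).
Step 4: advance 4 -> fork_pos = 19 + 4 = 23. Reached multiple(s) of 4: 20 -> fragment 5 completed (5 total).
5 fragment(s) completed, covering template[0:20] (5 x 4 = 20). The next fragment, fragment 6, covers template[20:24], so it starts at position 20.

Answer: 20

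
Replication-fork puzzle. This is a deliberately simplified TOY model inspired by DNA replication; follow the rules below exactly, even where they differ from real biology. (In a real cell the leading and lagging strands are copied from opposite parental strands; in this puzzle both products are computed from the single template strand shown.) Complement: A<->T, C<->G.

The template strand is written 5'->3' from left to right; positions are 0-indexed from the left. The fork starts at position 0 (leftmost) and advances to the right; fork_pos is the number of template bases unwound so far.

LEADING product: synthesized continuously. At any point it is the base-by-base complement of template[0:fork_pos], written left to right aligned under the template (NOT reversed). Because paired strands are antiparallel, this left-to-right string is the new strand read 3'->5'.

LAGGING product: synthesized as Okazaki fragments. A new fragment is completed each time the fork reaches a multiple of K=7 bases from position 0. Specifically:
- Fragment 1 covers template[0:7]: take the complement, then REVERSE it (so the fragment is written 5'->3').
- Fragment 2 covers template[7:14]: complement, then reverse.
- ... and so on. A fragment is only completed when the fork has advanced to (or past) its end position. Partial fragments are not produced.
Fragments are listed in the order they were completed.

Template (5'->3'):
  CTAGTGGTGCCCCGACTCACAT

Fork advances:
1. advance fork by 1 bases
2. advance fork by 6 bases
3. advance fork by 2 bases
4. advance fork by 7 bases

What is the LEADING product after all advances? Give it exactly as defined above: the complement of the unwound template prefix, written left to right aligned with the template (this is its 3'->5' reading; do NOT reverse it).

Answer: GATCACCACGGGGCTG

Derivation:
Step 1: advance 1 -> fork_pos = 0 + 1 = 1.
Step 2: advance 6 -> fork_pos = 1 + 6 = 7.
Step 3: advance 2 -> fork_pos = 7 + 2 = 9.
Step 4: advance 7 -> fork_pos = 9 + 7 = 16.
Unwound prefix: template[0:16] = CTAGTGGTGCCCCGAC
Complement it base by base (A<->T, C<->G), keeping left-to-right order:
  [0:5] CTAGT -> GATCA
  [5:10] GGTGC -> CCACG
  [10:15] CCCGA -> GGGCT
  [15:16] C -> G
Concatenate: GATCACCACGGGGCTG (length 16; written aligned with the template, i.e. 3'->5').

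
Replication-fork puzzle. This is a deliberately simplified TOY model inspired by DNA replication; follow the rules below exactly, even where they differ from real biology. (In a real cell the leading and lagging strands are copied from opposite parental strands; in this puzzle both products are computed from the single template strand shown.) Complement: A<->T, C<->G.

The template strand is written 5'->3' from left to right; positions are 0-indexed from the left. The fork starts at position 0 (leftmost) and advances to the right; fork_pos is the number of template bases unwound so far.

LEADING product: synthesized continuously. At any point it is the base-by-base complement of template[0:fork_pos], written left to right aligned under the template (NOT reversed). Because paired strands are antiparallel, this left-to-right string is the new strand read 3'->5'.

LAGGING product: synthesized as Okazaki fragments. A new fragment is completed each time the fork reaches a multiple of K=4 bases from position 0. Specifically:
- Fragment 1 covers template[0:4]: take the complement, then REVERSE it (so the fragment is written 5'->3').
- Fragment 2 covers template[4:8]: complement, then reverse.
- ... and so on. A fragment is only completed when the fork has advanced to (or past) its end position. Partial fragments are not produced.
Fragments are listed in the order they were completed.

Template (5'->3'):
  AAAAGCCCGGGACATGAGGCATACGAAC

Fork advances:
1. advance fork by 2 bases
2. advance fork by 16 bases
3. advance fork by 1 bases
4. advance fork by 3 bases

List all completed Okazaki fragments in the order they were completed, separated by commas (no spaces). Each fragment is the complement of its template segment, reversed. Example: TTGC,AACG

Step 1: advance 2 -> fork_pos = 0 + 2 = 2. Next multiple of 4 is 4 (not reached); still 0 fragment(s).
Step 2: advance 16 -> fork_pos = 2 + 16 = 18. Reached multiple(s) of 4: 4, 8, 12, 16 -> fragments 1-4 completed (4 total).
Step 3: advance 1 -> fork_pos = 18 + 1 = 19. Next multiple of 4 is 20 (not reached); still 4 fragment(s).
Step 4: advance 3 -> fork_pos = 19 + 3 = 22. Reached multiple(s) of 4: 20 -> fragment 5 completed (5 total).
Final fork_pos = 22, so 5 fragment(s) are complete. Build each: template segment -> complement -> reverse.
Fragment 1: template[0:4] = AAAA -> complement TTTT -> reversed TTTT
Fragment 2: template[4:8] = GCCC -> complement CGGG -> reversed GGGC
Fragment 3: template[8:12] = GGGA -> complement CCCT -> reversed TCCC
Fragment 4: template[12:16] = CATG -> complement GTAC -> reversed CATG
Fragment 5: template[16:20] = AGGC -> complement TCCG -> reversed GCCT

Answer: TTTT,GGGC,TCCC,CATG,GCCT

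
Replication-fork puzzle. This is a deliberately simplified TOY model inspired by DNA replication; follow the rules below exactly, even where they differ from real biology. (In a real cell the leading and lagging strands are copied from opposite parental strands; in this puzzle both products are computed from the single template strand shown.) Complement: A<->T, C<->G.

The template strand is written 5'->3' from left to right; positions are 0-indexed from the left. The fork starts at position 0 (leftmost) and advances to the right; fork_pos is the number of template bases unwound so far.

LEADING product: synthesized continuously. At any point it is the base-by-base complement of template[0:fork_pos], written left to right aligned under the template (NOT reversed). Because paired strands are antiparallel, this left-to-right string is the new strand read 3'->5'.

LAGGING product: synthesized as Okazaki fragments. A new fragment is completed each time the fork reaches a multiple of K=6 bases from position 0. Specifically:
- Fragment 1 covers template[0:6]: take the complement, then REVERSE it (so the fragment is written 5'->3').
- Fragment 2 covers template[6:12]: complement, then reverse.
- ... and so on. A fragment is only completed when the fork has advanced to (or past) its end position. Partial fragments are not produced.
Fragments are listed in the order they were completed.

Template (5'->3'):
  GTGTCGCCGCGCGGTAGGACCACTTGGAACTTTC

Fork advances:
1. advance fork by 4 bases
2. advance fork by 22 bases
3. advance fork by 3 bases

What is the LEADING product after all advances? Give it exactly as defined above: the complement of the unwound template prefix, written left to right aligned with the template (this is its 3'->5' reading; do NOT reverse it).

Answer: CACAGCGGCGCGCCATCCTGGTGAACCTT

Derivation:
Step 1: advance 4 -> fork_pos = 0 + 4 = 4.
Step 2: advance 22 -> fork_pos = 4 + 22 = 26.
Step 3: advance 3 -> fork_pos = 26 + 3 = 29.
Unwound prefix: template[0:29] = GTGTCGCCGCGCGGTAGGACCACTTGGAA
Complement it base by base (A<->T, C<->G), keeping left-to-right order:
  [0:5] GTGTC -> CACAG
  [5:10] GCCGC -> CGGCG
  [10:15] GCGGT -> CGCCA
  [15:20] AGGAC -> TCCTG
  [20:25] CACTT -> GTGAA
  [25:29] GGAA -> CCTT
Concatenate: CACAGCGGCGCGCCATCCTGGTGAACCTT (length 29; written aligned with the template, i.e. 3'->5').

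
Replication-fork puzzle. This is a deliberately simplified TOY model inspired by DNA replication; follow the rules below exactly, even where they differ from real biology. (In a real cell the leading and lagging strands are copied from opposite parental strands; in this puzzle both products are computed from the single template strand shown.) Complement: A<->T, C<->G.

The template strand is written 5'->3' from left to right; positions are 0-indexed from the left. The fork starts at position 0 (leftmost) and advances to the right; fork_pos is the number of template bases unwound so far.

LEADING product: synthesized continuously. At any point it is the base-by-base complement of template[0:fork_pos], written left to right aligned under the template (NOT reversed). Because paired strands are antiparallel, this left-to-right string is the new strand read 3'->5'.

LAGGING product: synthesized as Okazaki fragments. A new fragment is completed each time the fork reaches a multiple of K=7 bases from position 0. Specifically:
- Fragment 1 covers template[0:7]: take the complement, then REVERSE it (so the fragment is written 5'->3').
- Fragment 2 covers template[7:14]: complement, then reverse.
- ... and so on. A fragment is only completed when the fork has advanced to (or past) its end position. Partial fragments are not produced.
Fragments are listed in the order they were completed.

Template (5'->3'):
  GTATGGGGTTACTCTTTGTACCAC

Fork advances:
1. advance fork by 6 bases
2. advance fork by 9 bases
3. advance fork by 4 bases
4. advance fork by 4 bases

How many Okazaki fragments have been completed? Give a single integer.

Step 1: advance 6 -> fork_pos = 0 + 6 = 6. Next multiple of 7 is 7 (not reached); still 0 fragment(s).
Step 2: advance 9 -> fork_pos = 6 + 9 = 15. Reached multiple(s) of 7: 7, 14 -> fragments 1-2 completed (2 total).
Step 3: advance 4 -> fork_pos = 15 + 4 = 19. Next multiple of 7 is 21 (not reached); still 2 fragment(s).
Step 4: advance 4 -> fork_pos = 19 + 4 = 23. Reached multiple(s) of 7: 21 -> fragment 3 completed (3 total).
Check: final fork_pos = 23; the multiples of 7 that are <= 23 are 7..21 -> 23 // 7 = 3 completed fragment(s).

Answer: 3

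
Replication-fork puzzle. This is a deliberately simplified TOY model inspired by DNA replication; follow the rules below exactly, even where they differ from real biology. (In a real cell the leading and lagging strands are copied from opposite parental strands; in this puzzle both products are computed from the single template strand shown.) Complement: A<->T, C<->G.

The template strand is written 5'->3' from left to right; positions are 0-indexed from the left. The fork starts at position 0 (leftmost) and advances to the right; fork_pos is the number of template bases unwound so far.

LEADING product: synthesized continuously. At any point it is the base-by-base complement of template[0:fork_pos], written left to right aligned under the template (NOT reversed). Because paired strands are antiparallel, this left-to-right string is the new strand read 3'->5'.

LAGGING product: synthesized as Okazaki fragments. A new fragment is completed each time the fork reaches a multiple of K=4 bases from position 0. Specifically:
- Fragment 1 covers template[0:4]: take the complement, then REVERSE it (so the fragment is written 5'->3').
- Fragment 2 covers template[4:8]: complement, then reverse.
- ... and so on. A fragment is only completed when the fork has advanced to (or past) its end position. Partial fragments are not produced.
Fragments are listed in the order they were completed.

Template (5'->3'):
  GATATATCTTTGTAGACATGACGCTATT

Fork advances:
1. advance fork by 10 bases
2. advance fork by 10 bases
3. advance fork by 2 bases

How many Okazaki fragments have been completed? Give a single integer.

Answer: 5

Derivation:
Step 1: advance 10 -> fork_pos = 0 + 10 = 10. Reached multiple(s) of 4: 4, 8 -> fragments 1-2 completed (2 total).
Step 2: advance 10 -> fork_pos = 10 + 10 = 20. Reached multiple(s) of 4: 12, 16, 20 -> fragments 3-5 completed (5 total).
Step 3: advance 2 -> fork_pos = 20 + 2 = 22. Next multiple of 4 is 24 (not reached); still 5 fragment(s).
Check: final fork_pos = 22; the multiples of 4 that are <= 22 are 4..20 -> 22 // 4 = 5 completed fragment(s).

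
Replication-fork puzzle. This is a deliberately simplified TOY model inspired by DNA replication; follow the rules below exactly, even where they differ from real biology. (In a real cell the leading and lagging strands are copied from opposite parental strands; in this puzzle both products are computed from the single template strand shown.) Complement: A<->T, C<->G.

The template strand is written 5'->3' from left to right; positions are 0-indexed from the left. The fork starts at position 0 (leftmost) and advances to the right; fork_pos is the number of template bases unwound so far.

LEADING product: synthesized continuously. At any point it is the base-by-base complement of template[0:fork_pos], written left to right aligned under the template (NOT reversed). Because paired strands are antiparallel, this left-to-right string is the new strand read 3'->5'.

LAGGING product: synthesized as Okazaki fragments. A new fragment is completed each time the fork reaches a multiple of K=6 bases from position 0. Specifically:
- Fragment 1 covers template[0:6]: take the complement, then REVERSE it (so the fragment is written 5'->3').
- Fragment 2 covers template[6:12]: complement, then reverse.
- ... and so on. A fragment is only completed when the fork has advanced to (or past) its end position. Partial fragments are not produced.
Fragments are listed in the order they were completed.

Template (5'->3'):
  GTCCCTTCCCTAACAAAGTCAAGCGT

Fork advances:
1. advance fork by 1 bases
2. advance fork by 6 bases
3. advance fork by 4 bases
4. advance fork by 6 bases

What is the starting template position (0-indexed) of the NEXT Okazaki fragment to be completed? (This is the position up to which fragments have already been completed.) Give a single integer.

Answer: 12

Derivation:
Step 1: advance 1 -> fork_pos = 0 + 1 = 1. Next multiple of 6 is 6 (not reached); still 0 fragment(s).
Step 2: advance 6 -> fork_pos = 1 + 6 = 7. Reached multiple(s) of 6: 6 -> fragment 1 completed (1 total).
Step 3: advance 4 -> fork_pos = 7 + 4 = 11. Next multiple of 6 is 12 (not reached); still 1 fragment(s).
Step 4: advance 6 -> fork_pos = 11 + 6 = 17. Reached multiple(s) of 6: 12 -> fragment 2 completed (2 total).
2 fragment(s) completed, covering template[0:12] (2 x 6 = 12). The next fragment, fragment 3, covers template[12:18], so it starts at position 12.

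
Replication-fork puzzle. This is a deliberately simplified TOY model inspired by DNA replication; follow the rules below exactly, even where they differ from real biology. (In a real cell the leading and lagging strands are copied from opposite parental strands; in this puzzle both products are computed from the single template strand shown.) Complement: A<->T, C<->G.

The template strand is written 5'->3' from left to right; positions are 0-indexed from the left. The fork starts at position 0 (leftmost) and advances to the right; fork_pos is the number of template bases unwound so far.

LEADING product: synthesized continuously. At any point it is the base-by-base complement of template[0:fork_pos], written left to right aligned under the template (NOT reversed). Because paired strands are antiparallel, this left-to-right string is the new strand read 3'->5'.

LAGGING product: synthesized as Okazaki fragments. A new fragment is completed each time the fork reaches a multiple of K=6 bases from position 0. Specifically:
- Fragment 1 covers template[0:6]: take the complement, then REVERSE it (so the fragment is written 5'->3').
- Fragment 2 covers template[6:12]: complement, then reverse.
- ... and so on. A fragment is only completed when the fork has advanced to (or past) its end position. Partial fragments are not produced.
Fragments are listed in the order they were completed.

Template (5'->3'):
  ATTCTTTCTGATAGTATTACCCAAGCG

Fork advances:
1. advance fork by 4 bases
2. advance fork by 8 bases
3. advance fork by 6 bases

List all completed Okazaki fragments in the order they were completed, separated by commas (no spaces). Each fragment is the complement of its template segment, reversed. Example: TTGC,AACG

Answer: AAGAAT,ATCAGA,AATACT

Derivation:
Step 1: advance 4 -> fork_pos = 0 + 4 = 4. Next multiple of 6 is 6 (not reached); still 0 fragment(s).
Step 2: advance 8 -> fork_pos = 4 + 8 = 12. Reached multiple(s) of 6: 6, 12 -> fragments 1-2 completed (2 total).
Step 3: advance 6 -> fork_pos = 12 + 6 = 18. Reached multiple(s) of 6: 18 -> fragment 3 completed (3 total).
Final fork_pos = 18, so 3 fragment(s) are complete. Build each: template segment -> complement -> reverse.
Fragment 1: template[0:6] = ATTCTT -> complement TAAGAA -> reversed AAGAAT
Fragment 2: template[6:12] = TCTGAT -> complement AGACTA -> reversed ATCAGA
Fragment 3: template[12:18] = AGTATT -> complement TCATAA -> reversed AATACT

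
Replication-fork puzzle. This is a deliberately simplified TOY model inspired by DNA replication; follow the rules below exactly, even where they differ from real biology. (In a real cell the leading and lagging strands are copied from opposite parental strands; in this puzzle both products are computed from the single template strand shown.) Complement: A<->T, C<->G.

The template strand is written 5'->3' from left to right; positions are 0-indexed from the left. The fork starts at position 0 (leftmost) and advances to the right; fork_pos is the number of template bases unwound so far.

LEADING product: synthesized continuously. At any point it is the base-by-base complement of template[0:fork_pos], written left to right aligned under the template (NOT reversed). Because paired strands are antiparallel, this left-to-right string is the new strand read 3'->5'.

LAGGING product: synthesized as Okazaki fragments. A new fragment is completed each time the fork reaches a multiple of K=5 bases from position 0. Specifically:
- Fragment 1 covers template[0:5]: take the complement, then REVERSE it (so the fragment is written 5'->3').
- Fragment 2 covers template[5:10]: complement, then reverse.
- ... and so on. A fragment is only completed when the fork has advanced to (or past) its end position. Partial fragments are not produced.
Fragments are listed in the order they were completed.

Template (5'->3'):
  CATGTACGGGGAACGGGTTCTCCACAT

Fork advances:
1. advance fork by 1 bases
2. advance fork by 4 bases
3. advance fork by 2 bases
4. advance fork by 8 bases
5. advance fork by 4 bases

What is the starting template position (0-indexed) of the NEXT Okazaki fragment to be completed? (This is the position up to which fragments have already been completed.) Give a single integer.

Step 1: advance 1 -> fork_pos = 0 + 1 = 1. Next multiple of 5 is 5 (not reached); still 0 fragment(s).
Step 2: advance 4 -> fork_pos = 1 + 4 = 5. Reached multiple(s) of 5: 5 -> fragment 1 completed (1 total).
Step 3: advance 2 -> fork_pos = 5 + 2 = 7. Next multiple of 5 is 10 (not reached); still 1 fragment(s).
Step 4: advance 8 -> fork_pos = 7 + 8 = 15. Reached multiple(s) of 5: 10, 15 -> fragments 2-3 completed (3 total).
Step 5: advance 4 -> fork_pos = 15 + 4 = 19. Next multiple of 5 is 20 (not reached); still 3 fragment(s).
3 fragment(s) completed, covering template[0:15] (3 x 5 = 15). The next fragment, fragment 4, covers template[15:20], so it starts at position 15.

Answer: 15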